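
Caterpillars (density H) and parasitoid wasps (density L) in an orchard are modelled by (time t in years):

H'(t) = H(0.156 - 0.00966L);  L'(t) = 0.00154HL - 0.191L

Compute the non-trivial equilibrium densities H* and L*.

Set dL/dt = 0 with L > 0: 0.00154H - 0.191 = 0, so H* = 0.191/0.00154 = 124.
Set dH/dt = 0 with H > 0: 0.156 - 0.00966L = 0, so L* = 0.156/0.00966 = 16.1.

H* ≈ 124, L* ≈ 16.1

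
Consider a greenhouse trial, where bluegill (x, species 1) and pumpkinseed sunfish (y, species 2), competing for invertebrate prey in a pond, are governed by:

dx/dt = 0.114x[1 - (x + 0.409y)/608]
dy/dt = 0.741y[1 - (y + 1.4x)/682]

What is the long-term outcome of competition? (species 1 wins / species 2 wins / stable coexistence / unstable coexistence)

species 1 excludes species 2

Compare the nullcline intercepts: K1/α12 = 608/0.409 = 1490 > K2 = 682; K2/α21 = 682/1.4 = 487 < K1 = 608.
Since the inequalities point opposite ways, species 1 can invade but species 2 cannot.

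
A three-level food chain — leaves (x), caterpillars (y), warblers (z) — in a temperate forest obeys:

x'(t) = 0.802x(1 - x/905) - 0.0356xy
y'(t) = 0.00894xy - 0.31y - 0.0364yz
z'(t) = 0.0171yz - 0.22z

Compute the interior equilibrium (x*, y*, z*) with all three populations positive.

From dz/dt = 0: 0.0171y* = 0.22, so y* = 12.9.
From dx/dt = 0: 0.802(1 - x*/905) = 0.0356·12.9, giving x* = 905·(1 - 0.571) = 388.
From dy/dt = 0: 0.00894·388 - 0.31 = 0.0364z*, so z* = 3.16/0.0364 = 86.8.

x* ≈ 388, y* ≈ 12.9, z* ≈ 86.8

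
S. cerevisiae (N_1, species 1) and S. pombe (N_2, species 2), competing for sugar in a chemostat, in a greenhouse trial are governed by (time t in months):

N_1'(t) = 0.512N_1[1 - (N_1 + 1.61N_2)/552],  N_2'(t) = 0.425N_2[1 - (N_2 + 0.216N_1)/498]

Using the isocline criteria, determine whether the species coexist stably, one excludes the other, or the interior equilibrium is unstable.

Compare the nullcline intercepts: K1/α12 = 552/1.61 = 343 < K2 = 498; K2/α21 = 498/0.216 = 2310 > K1 = 552.
Since the inequalities point opposite ways, species 2 can invade but species 1 cannot.

species 2 excludes species 1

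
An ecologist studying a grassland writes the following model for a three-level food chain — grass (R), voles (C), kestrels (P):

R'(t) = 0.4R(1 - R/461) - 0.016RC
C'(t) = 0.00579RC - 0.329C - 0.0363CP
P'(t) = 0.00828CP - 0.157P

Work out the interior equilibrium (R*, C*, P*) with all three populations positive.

R* ≈ 111, C* ≈ 19, P* ≈ 8.7

From dP/dt = 0: 0.00828C* = 0.157, so C* = 19.
From dR/dt = 0: 0.4(1 - R*/461) = 0.016·19, giving R* = 461·(1 - 0.758) = 111.
From dC/dt = 0: 0.00579·111 - 0.329 = 0.0363P*, so P* = 0.316/0.0363 = 8.7.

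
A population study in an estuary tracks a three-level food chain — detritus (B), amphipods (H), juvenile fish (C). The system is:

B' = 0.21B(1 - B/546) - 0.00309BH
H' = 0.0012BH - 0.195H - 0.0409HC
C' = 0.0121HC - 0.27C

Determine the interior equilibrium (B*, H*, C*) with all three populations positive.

B* ≈ 367, H* ≈ 22.3, C* ≈ 5.99

From dC/dt = 0: 0.0121H* = 0.27, so H* = 22.3.
From dB/dt = 0: 0.21(1 - B*/546) = 0.00309·22.3, giving B* = 546·(1 - 0.328) = 367.
From dH/dt = 0: 0.0012·367 - 0.195 = 0.0409C*, so C* = 0.245/0.0409 = 5.99.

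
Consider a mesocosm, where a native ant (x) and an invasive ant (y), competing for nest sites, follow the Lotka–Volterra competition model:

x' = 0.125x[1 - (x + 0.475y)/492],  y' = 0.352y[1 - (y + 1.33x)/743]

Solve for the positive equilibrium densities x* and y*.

Setting both brackets to zero gives the nullclines x + 0.475y = 492 and 1.33x + y = 743.
Substituting y = 743 - 1.33x into the first: x(1 - 0.475·1.33) = 492 - 0.475·743.
So x* = 139/0.368 = 378, and then y* = 743 - 1.33·378 = 241.

x* ≈ 378, y* ≈ 241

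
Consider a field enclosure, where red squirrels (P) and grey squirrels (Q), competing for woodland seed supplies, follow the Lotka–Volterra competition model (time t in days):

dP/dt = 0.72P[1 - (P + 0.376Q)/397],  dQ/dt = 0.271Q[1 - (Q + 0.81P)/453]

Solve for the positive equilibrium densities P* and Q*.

Setting both brackets to zero gives the nullclines P + 0.376Q = 397 and 0.81P + Q = 453.
Substituting Q = 453 - 0.81P into the first: P(1 - 0.376·0.81) = 397 - 0.376·453.
So P* = 227/0.695 = 326, and then Q* = 453 - 0.81·326 = 189.

P* ≈ 326, Q* ≈ 189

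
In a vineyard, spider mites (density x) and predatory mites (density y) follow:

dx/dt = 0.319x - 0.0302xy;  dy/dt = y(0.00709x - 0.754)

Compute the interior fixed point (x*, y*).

x* ≈ 106, y* ≈ 10.6

Set dy/dt = 0 with y > 0: 0.00709x - 0.754 = 0, so x* = 0.754/0.00709 = 106.
Set dx/dt = 0 with x > 0: 0.319 - 0.0302y = 0, so y* = 0.319/0.0302 = 10.6.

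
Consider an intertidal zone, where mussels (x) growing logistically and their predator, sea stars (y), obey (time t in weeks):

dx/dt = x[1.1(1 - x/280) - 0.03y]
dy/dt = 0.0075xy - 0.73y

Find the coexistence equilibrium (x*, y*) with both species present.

x* ≈ 97.3, y* ≈ 23.9

From dy/dt = 0 with y > 0: 0.0075x* = 0.73, so x* = 97.3.
Substitute into dx/dt = 0: 1.1(1 - 97.3/280) = 0.03y*.
The bracket is 0.652, giving y* = 0.718/0.03 = 23.9.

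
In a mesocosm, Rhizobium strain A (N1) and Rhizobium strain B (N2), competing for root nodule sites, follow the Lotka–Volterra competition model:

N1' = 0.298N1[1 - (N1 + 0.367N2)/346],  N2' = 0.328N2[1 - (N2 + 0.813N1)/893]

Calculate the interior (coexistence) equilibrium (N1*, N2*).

Setting both brackets to zero gives the nullclines N1 + 0.367N2 = 346 and 0.813N1 + N2 = 893.
Substituting N2 = 893 - 0.813N1 into the first: N1(1 - 0.367·0.813) = 346 - 0.367·893.
So N1* = 18.3/0.702 = 26, and then N2* = 893 - 0.813·26 = 872.

N1* ≈ 26, N2* ≈ 872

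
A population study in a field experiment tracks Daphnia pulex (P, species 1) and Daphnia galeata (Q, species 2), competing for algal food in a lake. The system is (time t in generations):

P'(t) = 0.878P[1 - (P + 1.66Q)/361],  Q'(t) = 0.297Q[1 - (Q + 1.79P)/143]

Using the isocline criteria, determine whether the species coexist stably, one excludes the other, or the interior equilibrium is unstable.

Compare the nullcline intercepts: K1/α12 = 361/1.66 = 217 > K2 = 143; K2/α21 = 143/1.79 = 79.9 < K1 = 361.
Since the inequalities point opposite ways, species 1 can invade but species 2 cannot.

species 1 excludes species 2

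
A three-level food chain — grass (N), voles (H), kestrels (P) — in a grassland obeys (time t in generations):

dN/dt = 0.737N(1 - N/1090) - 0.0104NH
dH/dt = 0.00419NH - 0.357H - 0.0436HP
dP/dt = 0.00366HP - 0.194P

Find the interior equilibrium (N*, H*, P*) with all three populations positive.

From dP/dt = 0: 0.00366H* = 0.194, so H* = 53.
From dN/dt = 0: 0.737(1 - N*/1090) = 0.0104·53, giving N* = 1090·(1 - 0.748) = 275.
From dH/dt = 0: 0.00419·275 - 0.357 = 0.0436P*, so P* = 0.794/0.0436 = 18.2.

N* ≈ 275, H* ≈ 53, P* ≈ 18.2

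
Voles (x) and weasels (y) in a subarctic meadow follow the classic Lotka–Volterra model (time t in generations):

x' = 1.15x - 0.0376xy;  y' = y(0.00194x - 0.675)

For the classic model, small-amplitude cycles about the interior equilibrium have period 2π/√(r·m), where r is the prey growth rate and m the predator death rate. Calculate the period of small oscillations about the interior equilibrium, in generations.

T ≈ 7.13 generations

Here r = 1.15 and m = 0.675, so r·m = 0.776.
ω = √0.776 = 0.881 per generation, hence T = 2π/ω ≈ 7.13 generations.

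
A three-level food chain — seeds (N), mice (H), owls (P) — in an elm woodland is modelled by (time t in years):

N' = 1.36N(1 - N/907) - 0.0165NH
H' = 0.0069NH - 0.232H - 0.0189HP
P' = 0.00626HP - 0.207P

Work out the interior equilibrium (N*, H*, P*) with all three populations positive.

From dP/dt = 0: 0.00626H* = 0.207, so H* = 33.1.
From dN/dt = 0: 1.36(1 - N*/907) = 0.0165·33.1, giving N* = 907·(1 - 0.401) = 543.
From dH/dt = 0: 0.0069·543 - 0.232 = 0.0189P*, so P* = 3.52/0.0189 = 186.

N* ≈ 543, H* ≈ 33.1, P* ≈ 186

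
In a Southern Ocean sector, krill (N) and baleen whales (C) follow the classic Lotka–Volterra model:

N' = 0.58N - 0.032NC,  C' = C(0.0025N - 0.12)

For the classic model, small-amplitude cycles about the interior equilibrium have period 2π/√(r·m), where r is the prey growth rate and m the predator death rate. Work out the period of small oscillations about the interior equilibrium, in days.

T ≈ 23.8 days

Here r = 0.58 and m = 0.12, so r·m = 0.0696.
ω = √0.0696 = 0.264 per day, hence T = 2π/ω ≈ 23.8 days.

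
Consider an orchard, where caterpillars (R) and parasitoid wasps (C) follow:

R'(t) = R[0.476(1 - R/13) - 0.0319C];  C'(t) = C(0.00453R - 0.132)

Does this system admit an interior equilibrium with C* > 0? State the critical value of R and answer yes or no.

Threshold R = 29.1; K < 29.1, so no, the predator goes extinct.

The predator equation gives dC/dt > 0 only when R > 0.132/0.00453 = 29.1.
Without the predator, R → K = 13. Since 13 < 29.1, the predator cannot invade.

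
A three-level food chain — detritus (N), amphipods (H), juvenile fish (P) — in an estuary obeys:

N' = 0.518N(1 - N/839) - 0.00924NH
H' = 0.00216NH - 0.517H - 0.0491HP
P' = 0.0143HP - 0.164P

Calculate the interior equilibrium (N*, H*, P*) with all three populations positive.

N* ≈ 667, H* ≈ 11.5, P* ≈ 18.8

From dP/dt = 0: 0.0143H* = 0.164, so H* = 11.5.
From dN/dt = 0: 0.518(1 - N*/839) = 0.00924·11.5, giving N* = 839·(1 - 0.205) = 667.
From dH/dt = 0: 0.00216·667 - 0.517 = 0.0491P*, so P* = 0.925/0.0491 = 18.8.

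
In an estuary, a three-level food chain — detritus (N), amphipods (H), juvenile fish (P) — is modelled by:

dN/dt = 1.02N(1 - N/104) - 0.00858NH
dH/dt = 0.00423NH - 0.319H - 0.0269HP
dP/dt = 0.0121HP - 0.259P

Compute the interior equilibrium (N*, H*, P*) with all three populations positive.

From dP/dt = 0: 0.0121H* = 0.259, so H* = 21.4.
From dN/dt = 0: 1.02(1 - N*/104) = 0.00858·21.4, giving N* = 104·(1 - 0.18) = 85.3.
From dH/dt = 0: 0.00423·85.3 - 0.319 = 0.0269P*, so P* = 0.0417/0.0269 = 1.55.

N* ≈ 85.3, H* ≈ 21.4, P* ≈ 1.55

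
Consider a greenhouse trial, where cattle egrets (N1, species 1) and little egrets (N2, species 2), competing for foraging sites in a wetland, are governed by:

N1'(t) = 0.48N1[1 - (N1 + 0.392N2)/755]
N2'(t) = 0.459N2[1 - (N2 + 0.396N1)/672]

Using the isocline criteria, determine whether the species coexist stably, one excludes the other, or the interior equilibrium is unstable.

stable coexistence

Compare the nullcline intercepts: K1/α12 = 755/0.392 = 1930 > K2 = 672; K2/α21 = 672/0.396 = 1700 > K1 = 755.
Since both inequalities hold, each species can invade when rare, so the interior equilibrium is stable.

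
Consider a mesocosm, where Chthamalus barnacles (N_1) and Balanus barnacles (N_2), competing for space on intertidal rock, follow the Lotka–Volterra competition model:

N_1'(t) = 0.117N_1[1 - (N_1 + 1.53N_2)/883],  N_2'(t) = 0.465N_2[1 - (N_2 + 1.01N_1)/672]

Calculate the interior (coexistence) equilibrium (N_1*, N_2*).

Setting both brackets to zero gives the nullclines N_1 + 1.53N_2 = 883 and 1.01N_1 + N_2 = 672.
Substituting N_2 = 672 - 1.01N_1 into the first: N_1(1 - 1.53·1.01) = 883 - 1.53·672.
So N_1* = -145/-0.545 = 266, and then N_2* = 672 - 1.01·266 = 403.

N_1* ≈ 266, N_2* ≈ 403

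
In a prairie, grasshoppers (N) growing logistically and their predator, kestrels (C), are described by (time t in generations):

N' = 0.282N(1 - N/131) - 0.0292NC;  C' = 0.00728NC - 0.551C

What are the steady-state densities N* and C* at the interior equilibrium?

From dC/dt = 0 with C > 0: 0.00728N* = 0.551, so N* = 75.7.
Substitute into dN/dt = 0: 0.282(1 - 75.7/131) = 0.0292C*.
The bracket is 0.422, giving C* = 0.119/0.0292 = 4.08.

N* ≈ 75.7, C* ≈ 4.08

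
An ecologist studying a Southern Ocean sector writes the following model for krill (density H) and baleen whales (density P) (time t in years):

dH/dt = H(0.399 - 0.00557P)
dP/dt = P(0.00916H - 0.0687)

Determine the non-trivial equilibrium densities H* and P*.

Set dP/dt = 0 with P > 0: 0.00916H - 0.0687 = 0, so H* = 0.0687/0.00916 = 7.5.
Set dH/dt = 0 with H > 0: 0.399 - 0.00557P = 0, so P* = 0.399/0.00557 = 71.6.

H* ≈ 7.5, P* ≈ 71.6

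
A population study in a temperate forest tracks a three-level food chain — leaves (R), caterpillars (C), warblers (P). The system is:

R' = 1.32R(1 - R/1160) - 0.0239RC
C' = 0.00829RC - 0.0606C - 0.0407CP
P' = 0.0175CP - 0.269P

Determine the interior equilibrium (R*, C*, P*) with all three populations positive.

From dP/dt = 0: 0.0175C* = 0.269, so C* = 15.4.
From dR/dt = 0: 1.32(1 - R*/1160) = 0.0239·15.4, giving R* = 1160·(1 - 0.278) = 837.
From dC/dt = 0: 0.00829·837 - 0.0606 = 0.0407P*, so P* = 6.88/0.0407 = 169.

R* ≈ 837, C* ≈ 15.4, P* ≈ 169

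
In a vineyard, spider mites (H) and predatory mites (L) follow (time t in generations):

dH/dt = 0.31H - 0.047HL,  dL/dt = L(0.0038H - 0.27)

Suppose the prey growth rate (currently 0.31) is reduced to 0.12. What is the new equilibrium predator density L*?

At the interior fixed point, setting dH/dt = 0 with H > 0 fixes L* = (prey growth rate)/(HL coefficient) — independent of the other coefficients.
With the change, L* = 0.12/0.047 = 2.55; it falls from 6.6.

L* ≈ 2.55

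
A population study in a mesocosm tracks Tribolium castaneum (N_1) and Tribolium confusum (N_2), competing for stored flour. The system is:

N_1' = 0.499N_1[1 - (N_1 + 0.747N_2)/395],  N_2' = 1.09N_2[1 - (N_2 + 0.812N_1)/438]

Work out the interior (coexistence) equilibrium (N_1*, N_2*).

Setting both brackets to zero gives the nullclines N_1 + 0.747N_2 = 395 and 0.812N_1 + N_2 = 438.
Substituting N_2 = 438 - 0.812N_1 into the first: N_1(1 - 0.747·0.812) = 395 - 0.747·438.
So N_1* = 67.8/0.393 = 172, and then N_2* = 438 - 0.812·172 = 298.

N_1* ≈ 172, N_2* ≈ 298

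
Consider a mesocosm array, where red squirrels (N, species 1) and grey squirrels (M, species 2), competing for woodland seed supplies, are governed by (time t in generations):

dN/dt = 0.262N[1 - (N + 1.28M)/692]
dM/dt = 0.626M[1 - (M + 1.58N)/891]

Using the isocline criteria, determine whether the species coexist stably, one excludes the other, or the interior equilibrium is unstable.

Compare the nullcline intercepts: K1/α12 = 692/1.28 = 541 < K2 = 891; K2/α21 = 891/1.58 = 564 < K1 = 692.
Since both are reversed, neither can invade when rare; the interior point is a saddle.

unstable coexistence (outcome depends on initial conditions)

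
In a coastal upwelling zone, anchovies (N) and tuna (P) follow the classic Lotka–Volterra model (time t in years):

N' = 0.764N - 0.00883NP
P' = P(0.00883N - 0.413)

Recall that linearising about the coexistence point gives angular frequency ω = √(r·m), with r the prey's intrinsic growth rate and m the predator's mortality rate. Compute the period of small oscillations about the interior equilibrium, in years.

Here r = 0.764 and m = 0.413, so r·m = 0.316.
ω = √0.316 = 0.562 per year, hence T = 2π/ω ≈ 11.2 years.

T ≈ 11.2 years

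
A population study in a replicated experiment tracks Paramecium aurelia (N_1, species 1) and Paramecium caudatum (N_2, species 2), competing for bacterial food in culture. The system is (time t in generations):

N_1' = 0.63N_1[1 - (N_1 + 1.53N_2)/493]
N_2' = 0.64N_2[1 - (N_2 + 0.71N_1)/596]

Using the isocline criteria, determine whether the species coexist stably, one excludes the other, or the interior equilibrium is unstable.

Compare the nullcline intercepts: K1/α12 = 493/1.53 = 322 < K2 = 596; K2/α21 = 596/0.71 = 839 > K1 = 493.
Since the inequalities point opposite ways, species 2 can invade but species 1 cannot.

species 2 excludes species 1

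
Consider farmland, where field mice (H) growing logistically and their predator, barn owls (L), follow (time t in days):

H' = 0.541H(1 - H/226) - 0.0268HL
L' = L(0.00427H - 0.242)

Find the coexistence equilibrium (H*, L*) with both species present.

From dL/dt = 0 with L > 0: 0.00427H* = 0.242, so H* = 56.7.
Substitute into dH/dt = 0: 0.541(1 - 56.7/226) = 0.0268L*.
The bracket is 0.749, giving L* = 0.405/0.0268 = 15.1.

H* ≈ 56.7, L* ≈ 15.1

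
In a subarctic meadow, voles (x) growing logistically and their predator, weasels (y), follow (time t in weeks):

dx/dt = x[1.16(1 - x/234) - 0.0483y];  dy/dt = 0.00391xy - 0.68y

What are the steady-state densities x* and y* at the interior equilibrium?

From dy/dt = 0 with y > 0: 0.00391x* = 0.68, so x* = 174.
Substitute into dx/dt = 0: 1.16(1 - 174/234) = 0.0483y*.
The bracket is 0.257, giving y* = 0.298/0.0483 = 6.17.

x* ≈ 174, y* ≈ 6.17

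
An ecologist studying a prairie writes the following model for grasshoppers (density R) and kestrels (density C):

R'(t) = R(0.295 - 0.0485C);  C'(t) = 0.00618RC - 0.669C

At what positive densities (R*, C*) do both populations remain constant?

R* ≈ 108, C* ≈ 6.08

Set dC/dt = 0 with C > 0: 0.00618R - 0.669 = 0, so R* = 0.669/0.00618 = 108.
Set dR/dt = 0 with R > 0: 0.295 - 0.0485C = 0, so C* = 0.295/0.0485 = 6.08.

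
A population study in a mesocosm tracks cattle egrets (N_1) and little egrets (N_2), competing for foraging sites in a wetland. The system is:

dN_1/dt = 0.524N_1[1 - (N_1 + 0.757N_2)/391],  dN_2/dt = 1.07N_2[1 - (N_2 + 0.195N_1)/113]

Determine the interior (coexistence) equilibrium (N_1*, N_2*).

N_1* ≈ 358, N_2* ≈ 43.1

Setting both brackets to zero gives the nullclines N_1 + 0.757N_2 = 391 and 0.195N_1 + N_2 = 113.
Substituting N_2 = 113 - 0.195N_1 into the first: N_1(1 - 0.757·0.195) = 391 - 0.757·113.
So N_1* = 305/0.852 = 358, and then N_2* = 113 - 0.195·358 = 43.1.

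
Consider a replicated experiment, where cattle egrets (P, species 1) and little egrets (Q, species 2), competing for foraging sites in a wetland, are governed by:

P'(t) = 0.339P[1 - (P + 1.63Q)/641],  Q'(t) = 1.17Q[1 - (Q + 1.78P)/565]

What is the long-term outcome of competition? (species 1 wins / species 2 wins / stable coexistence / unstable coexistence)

unstable coexistence (outcome depends on initial conditions)

Compare the nullcline intercepts: K1/α12 = 641/1.63 = 393 < K2 = 565; K2/α21 = 565/1.78 = 317 < K1 = 641.
Since both are reversed, neither can invade when rare; the interior point is a saddle.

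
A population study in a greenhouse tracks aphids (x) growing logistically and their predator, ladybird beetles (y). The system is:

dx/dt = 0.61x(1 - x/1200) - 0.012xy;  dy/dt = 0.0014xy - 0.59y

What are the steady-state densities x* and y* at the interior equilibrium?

From dy/dt = 0 with y > 0: 0.0014x* = 0.59, so x* = 421.
Substitute into dx/dt = 0: 0.61(1 - 421/1200) = 0.012y*.
The bracket is 0.649, giving y* = 0.396/0.012 = 33.

x* ≈ 421, y* ≈ 33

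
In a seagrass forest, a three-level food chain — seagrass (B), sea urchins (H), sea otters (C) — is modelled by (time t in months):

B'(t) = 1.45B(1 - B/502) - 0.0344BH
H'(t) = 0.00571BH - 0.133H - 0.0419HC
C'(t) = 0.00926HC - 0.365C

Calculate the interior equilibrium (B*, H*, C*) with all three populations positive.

B* ≈ 32.6, H* ≈ 39.4, C* ≈ 1.26

From dC/dt = 0: 0.00926H* = 0.365, so H* = 39.4.
From dB/dt = 0: 1.45(1 - B*/502) = 0.0344·39.4, giving B* = 502·(1 - 0.935) = 32.6.
From dH/dt = 0: 0.00571·32.6 - 0.133 = 0.0419C*, so C* = 0.0529/0.0419 = 1.26.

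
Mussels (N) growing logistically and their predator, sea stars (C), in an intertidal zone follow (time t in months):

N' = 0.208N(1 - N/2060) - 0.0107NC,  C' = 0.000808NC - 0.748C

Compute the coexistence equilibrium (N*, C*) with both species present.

From dC/dt = 0 with C > 0: 0.000808N* = 0.748, so N* = 926.
Substitute into dN/dt = 0: 0.208(1 - 926/2060) = 0.0107C*.
The bracket is 0.551, giving C* = 0.115/0.0107 = 10.7.

N* ≈ 926, C* ≈ 10.7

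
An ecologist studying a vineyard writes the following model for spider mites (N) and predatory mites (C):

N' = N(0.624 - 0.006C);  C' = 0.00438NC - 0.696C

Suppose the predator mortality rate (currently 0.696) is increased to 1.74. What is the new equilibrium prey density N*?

N* ≈ 397

At the interior fixed point, setting dC/dt = 0 with C > 0 fixes N* = (predator death rate)/(NC coefficient) — independent of the other coefficients.
With the change, N* = 1.74/0.00438 = 397; it rises from 159.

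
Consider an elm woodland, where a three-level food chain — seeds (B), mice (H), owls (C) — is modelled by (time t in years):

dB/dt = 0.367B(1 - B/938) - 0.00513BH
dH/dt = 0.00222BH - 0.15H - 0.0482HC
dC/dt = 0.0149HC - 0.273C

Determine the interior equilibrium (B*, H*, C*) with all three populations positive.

From dC/dt = 0: 0.0149H* = 0.273, so H* = 18.3.
From dB/dt = 0: 0.367(1 - B*/938) = 0.00513·18.3, giving B* = 938·(1 - 0.256) = 698.
From dH/dt = 0: 0.00222·698 - 0.15 = 0.0482C*, so C* = 1.4/0.0482 = 29.

B* ≈ 698, H* ≈ 18.3, C* ≈ 29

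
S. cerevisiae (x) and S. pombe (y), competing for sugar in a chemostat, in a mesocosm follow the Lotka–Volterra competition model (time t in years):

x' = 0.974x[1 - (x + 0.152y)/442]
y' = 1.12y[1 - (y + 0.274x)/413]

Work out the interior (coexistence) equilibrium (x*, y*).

Setting both brackets to zero gives the nullclines x + 0.152y = 442 and 0.274x + y = 413.
Substituting y = 413 - 0.274x into the first: x(1 - 0.152·0.274) = 442 - 0.152·413.
So x* = 379/0.958 = 396, and then y* = 413 - 0.274·396 = 305.

x* ≈ 396, y* ≈ 305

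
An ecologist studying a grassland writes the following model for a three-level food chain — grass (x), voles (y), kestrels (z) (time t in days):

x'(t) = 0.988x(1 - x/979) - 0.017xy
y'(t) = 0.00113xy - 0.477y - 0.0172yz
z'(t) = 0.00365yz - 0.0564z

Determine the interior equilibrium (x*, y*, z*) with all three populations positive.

x* ≈ 719, y* ≈ 15.5, z* ≈ 19.5

From dz/dt = 0: 0.00365y* = 0.0564, so y* = 15.5.
From dx/dt = 0: 0.988(1 - x*/979) = 0.017·15.5, giving x* = 979·(1 - 0.266) = 719.
From dy/dt = 0: 0.00113·719 - 0.477 = 0.0172z*, so z* = 0.335/0.0172 = 19.5.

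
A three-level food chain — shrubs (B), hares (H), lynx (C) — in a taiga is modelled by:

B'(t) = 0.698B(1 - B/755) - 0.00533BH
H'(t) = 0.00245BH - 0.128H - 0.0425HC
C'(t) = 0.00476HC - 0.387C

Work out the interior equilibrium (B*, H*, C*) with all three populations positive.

B* ≈ 286, H* ≈ 81.3, C* ≈ 13.5

From dC/dt = 0: 0.00476H* = 0.387, so H* = 81.3.
From dB/dt = 0: 0.698(1 - B*/755) = 0.00533·81.3, giving B* = 755·(1 - 0.621) = 286.
From dH/dt = 0: 0.00245·286 - 0.128 = 0.0425C*, so C* = 0.573/0.0425 = 13.5.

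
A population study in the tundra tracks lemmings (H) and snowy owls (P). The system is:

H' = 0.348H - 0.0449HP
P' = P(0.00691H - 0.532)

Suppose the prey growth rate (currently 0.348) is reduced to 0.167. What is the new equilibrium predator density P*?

At the interior fixed point, setting dH/dt = 0 with H > 0 fixes P* = (prey growth rate)/(HP coefficient) — independent of the other coefficients.
With the change, P* = 0.167/0.0449 = 3.72; it falls from 7.75.

P* ≈ 3.72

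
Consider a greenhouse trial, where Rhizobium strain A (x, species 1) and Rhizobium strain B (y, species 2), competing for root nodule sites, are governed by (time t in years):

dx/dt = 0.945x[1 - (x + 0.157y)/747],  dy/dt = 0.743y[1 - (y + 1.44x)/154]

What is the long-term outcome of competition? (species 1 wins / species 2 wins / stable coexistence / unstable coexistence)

species 1 excludes species 2

Compare the nullcline intercepts: K1/α12 = 747/0.157 = 4760 > K2 = 154; K2/α21 = 154/1.44 = 107 < K1 = 747.
Since the inequalities point opposite ways, species 1 can invade but species 2 cannot.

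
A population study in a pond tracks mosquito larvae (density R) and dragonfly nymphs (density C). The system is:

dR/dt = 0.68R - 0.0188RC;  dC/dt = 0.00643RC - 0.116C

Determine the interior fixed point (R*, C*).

R* ≈ 18, C* ≈ 36.2

Set dC/dt = 0 with C > 0: 0.00643R - 0.116 = 0, so R* = 0.116/0.00643 = 18.
Set dR/dt = 0 with R > 0: 0.68 - 0.0188C = 0, so C* = 0.68/0.0188 = 36.2.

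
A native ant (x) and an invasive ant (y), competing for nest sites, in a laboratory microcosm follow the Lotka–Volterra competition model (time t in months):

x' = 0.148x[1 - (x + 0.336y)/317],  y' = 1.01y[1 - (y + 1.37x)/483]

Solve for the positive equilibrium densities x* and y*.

x* ≈ 287, y* ≈ 90.3

Setting both brackets to zero gives the nullclines x + 0.336y = 317 and 1.37x + y = 483.
Substituting y = 483 - 1.37x into the first: x(1 - 0.336·1.37) = 317 - 0.336·483.
So x* = 155/0.54 = 287, and then y* = 483 - 1.37·287 = 90.3.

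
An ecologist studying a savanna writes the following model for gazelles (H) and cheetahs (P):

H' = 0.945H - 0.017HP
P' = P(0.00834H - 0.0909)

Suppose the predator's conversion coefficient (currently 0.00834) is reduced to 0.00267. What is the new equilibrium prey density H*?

At the interior fixed point, setting dP/dt = 0 with P > 0 fixes H* = (predator death rate)/(HP coefficient) — independent of the other coefficients.
With the change, H* = 0.0909/0.00267 = 34; it rises from 10.9.

H* ≈ 34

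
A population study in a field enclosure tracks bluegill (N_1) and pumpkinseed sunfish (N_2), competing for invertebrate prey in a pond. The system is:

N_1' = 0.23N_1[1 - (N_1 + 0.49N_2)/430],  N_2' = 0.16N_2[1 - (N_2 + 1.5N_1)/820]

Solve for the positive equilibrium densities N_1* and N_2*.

N_1* ≈ 106, N_2* ≈ 660

Setting both brackets to zero gives the nullclines N_1 + 0.49N_2 = 430 and 1.5N_1 + N_2 = 820.
Substituting N_2 = 820 - 1.5N_1 into the first: N_1(1 - 0.49·1.5) = 430 - 0.49·820.
So N_1* = 28.2/0.265 = 106, and then N_2* = 820 - 1.5·106 = 660.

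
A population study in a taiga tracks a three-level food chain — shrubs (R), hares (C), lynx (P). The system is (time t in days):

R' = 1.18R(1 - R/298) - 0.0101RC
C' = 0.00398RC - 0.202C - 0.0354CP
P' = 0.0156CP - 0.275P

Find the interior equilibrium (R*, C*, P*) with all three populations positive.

From dP/dt = 0: 0.0156C* = 0.275, so C* = 17.6.
From dR/dt = 0: 1.18(1 - R*/298) = 0.0101·17.6, giving R* = 298·(1 - 0.151) = 253.
From dC/dt = 0: 0.00398·253 - 0.202 = 0.0354P*, so P* = 0.805/0.0354 = 22.7.

R* ≈ 253, C* ≈ 17.6, P* ≈ 22.7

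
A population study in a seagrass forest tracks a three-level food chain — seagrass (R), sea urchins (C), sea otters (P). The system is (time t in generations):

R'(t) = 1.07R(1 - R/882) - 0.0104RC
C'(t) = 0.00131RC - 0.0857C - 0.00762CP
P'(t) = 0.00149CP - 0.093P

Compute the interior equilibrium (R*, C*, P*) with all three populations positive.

R* ≈ 347, C* ≈ 62.4, P* ≈ 48.4

From dP/dt = 0: 0.00149C* = 0.093, so C* = 62.4.
From dR/dt = 0: 1.07(1 - R*/882) = 0.0104·62.4, giving R* = 882·(1 - 0.607) = 347.
From dC/dt = 0: 0.00131·347 - 0.0857 = 0.00762P*, so P* = 0.369/0.00762 = 48.4.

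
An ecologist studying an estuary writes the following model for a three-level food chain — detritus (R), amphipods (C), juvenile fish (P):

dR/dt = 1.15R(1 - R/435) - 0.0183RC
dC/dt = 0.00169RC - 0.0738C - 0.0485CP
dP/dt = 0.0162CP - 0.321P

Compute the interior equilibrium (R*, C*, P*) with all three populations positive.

R* ≈ 298, C* ≈ 19.8, P* ≈ 8.86

From dP/dt = 0: 0.0162C* = 0.321, so C* = 19.8.
From dR/dt = 0: 1.15(1 - R*/435) = 0.0183·19.8, giving R* = 435·(1 - 0.315) = 298.
From dC/dt = 0: 0.00169·298 - 0.0738 = 0.0485P*, so P* = 0.43/0.0485 = 8.86.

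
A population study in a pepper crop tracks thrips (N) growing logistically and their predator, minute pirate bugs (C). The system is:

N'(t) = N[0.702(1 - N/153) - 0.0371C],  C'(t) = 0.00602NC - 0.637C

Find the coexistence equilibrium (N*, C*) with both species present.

From dC/dt = 0 with C > 0: 0.00602N* = 0.637, so N* = 106.
Substitute into dN/dt = 0: 0.702(1 - 106/153) = 0.0371C*.
The bracket is 0.308, giving C* = 0.217/0.0371 = 5.84.

N* ≈ 106, C* ≈ 5.84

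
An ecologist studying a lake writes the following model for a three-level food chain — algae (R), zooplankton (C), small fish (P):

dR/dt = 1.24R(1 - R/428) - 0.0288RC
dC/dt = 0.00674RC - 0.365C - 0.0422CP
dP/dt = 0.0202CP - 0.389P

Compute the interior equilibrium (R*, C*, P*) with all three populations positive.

R* ≈ 237, C* ≈ 19.3, P* ≈ 29.1

From dP/dt = 0: 0.0202C* = 0.389, so C* = 19.3.
From dR/dt = 0: 1.24(1 - R*/428) = 0.0288·19.3, giving R* = 428·(1 - 0.447) = 237.
From dC/dt = 0: 0.00674·237 - 0.365 = 0.0422P*, so P* = 1.23/0.0422 = 29.1.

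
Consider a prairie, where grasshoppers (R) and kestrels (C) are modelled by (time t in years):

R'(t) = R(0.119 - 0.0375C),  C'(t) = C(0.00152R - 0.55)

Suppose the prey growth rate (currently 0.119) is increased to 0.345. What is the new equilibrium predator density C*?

C* ≈ 9.2

At the interior fixed point, setting dR/dt = 0 with R > 0 fixes C* = (prey growth rate)/(RC coefficient) — independent of the other coefficients.
With the change, C* = 0.345/0.0375 = 9.2; it rises from 3.17.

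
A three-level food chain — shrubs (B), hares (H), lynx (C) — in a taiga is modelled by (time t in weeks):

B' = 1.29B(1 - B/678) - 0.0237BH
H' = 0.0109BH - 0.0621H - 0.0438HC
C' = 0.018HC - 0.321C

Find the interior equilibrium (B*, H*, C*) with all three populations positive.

B* ≈ 456, H* ≈ 17.8, C* ≈ 112

From dC/dt = 0: 0.018H* = 0.321, so H* = 17.8.
From dB/dt = 0: 1.29(1 - B*/678) = 0.0237·17.8, giving B* = 678·(1 - 0.328) = 456.
From dH/dt = 0: 0.0109·456 - 0.0621 = 0.0438C*, so C* = 4.91/0.0438 = 112.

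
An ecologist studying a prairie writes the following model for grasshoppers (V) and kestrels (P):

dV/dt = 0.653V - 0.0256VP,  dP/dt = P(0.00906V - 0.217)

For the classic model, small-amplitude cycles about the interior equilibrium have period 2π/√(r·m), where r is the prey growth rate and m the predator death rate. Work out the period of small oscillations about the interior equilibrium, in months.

Here r = 0.653 and m = 0.217, so r·m = 0.142.
ω = √0.142 = 0.376 per month, hence T = 2π/ω ≈ 16.7 months.

T ≈ 16.7 months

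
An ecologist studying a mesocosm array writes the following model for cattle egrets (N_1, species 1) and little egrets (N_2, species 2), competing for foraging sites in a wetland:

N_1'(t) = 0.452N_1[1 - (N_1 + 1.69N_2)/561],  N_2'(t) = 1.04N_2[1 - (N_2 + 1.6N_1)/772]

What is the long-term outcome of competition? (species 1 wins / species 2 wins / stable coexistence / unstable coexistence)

unstable coexistence (outcome depends on initial conditions)

Compare the nullcline intercepts: K1/α12 = 561/1.69 = 332 < K2 = 772; K2/α21 = 772/1.6 = 482 < K1 = 561.
Since both are reversed, neither can invade when rare; the interior point is a saddle.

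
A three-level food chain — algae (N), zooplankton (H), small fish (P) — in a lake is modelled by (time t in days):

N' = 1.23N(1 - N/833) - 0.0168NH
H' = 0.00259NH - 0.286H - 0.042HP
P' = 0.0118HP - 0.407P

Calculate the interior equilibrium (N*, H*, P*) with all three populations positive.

N* ≈ 441, H* ≈ 34.5, P* ≈ 20.4

From dP/dt = 0: 0.0118H* = 0.407, so H* = 34.5.
From dN/dt = 0: 1.23(1 - N*/833) = 0.0168·34.5, giving N* = 833·(1 - 0.471) = 441.
From dH/dt = 0: 0.00259·441 - 0.286 = 0.042P*, so P* = 0.855/0.042 = 20.4.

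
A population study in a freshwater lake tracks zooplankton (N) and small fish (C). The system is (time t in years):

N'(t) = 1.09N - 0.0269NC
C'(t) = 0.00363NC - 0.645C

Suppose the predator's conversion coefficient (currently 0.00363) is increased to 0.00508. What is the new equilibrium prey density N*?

N* ≈ 127

At the interior fixed point, setting dC/dt = 0 with C > 0 fixes N* = (predator death rate)/(NC coefficient) — independent of the other coefficients.
With the change, N* = 0.645/0.00508 = 127; it falls from 178.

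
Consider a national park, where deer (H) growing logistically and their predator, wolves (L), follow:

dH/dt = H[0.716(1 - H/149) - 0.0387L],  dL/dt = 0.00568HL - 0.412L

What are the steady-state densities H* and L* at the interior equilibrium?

From dL/dt = 0 with L > 0: 0.00568H* = 0.412, so H* = 72.5.
Substitute into dH/dt = 0: 0.716(1 - 72.5/149) = 0.0387L*.
The bracket is 0.513, giving L* = 0.367/0.0387 = 9.49.

H* ≈ 72.5, L* ≈ 9.49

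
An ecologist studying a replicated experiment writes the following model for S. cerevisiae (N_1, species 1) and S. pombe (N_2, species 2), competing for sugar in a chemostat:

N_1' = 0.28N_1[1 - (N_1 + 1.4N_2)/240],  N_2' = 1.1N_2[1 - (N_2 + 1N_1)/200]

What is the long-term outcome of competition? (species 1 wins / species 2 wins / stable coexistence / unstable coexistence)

Compare the nullcline intercepts: K1/α12 = 240/1.4 = 171 < K2 = 200; K2/α21 = 200/1 = 200 < K1 = 240.
Since both are reversed, neither can invade when rare; the interior point is a saddle.

unstable coexistence (outcome depends on initial conditions)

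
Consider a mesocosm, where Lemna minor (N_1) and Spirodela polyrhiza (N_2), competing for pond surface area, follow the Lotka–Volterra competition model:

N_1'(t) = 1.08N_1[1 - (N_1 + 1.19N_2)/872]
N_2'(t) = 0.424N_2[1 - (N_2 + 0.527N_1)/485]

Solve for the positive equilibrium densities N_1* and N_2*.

Setting both brackets to zero gives the nullclines N_1 + 1.19N_2 = 872 and 0.527N_1 + N_2 = 485.
Substituting N_2 = 485 - 0.527N_1 into the first: N_1(1 - 1.19·0.527) = 872 - 1.19·485.
So N_1* = 295/0.373 = 791, and then N_2* = 485 - 0.527·791 = 68.3.

N_1* ≈ 791, N_2* ≈ 68.3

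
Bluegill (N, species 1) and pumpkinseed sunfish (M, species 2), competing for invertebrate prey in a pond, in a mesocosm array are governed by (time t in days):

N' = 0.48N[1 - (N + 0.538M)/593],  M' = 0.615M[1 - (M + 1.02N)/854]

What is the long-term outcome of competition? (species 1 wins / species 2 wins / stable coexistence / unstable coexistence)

stable coexistence

Compare the nullcline intercepts: K1/α12 = 593/0.538 = 1100 > K2 = 854; K2/α21 = 854/1.02 = 837 > K1 = 593.
Since both inequalities hold, each species can invade when rare, so the interior equilibrium is stable.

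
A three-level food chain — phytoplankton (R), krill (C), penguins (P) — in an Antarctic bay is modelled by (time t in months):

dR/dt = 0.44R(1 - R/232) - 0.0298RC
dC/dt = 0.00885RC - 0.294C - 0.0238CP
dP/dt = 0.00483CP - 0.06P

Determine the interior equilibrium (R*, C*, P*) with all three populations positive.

From dP/dt = 0: 0.00483C* = 0.06, so C* = 12.4.
From dR/dt = 0: 0.44(1 - R*/232) = 0.0298·12.4, giving R* = 232·(1 - 0.841) = 36.8.
From dC/dt = 0: 0.00885·36.8 - 0.294 = 0.0238P*, so P* = 0.0318/0.0238 = 1.34.

R* ≈ 36.8, C* ≈ 12.4, P* ≈ 1.34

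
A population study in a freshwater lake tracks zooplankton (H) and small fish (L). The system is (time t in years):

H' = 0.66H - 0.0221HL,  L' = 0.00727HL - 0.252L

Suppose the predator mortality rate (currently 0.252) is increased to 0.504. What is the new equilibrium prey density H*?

At the interior fixed point, setting dL/dt = 0 with L > 0 fixes H* = (predator death rate)/(HL coefficient) — independent of the other coefficients.
With the change, H* = 0.504/0.00727 = 69.3; it rises from 34.7.

H* ≈ 69.3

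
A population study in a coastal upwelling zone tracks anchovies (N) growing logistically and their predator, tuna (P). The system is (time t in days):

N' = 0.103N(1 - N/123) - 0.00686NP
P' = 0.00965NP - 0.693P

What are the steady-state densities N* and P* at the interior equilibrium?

From dP/dt = 0 with P > 0: 0.00965N* = 0.693, so N* = 71.8.
Substitute into dN/dt = 0: 0.103(1 - 71.8/123) = 0.00686P*.
The bracket is 0.416, giving P* = 0.0429/0.00686 = 6.25.

N* ≈ 71.8, P* ≈ 6.25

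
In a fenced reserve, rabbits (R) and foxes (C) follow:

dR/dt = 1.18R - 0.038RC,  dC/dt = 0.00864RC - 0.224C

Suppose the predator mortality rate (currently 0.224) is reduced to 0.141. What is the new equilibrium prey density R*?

At the interior fixed point, setting dC/dt = 0 with C > 0 fixes R* = (predator death rate)/(RC coefficient) — independent of the other coefficients.
With the change, R* = 0.141/0.00864 = 16.3; it falls from 25.9.

R* ≈ 16.3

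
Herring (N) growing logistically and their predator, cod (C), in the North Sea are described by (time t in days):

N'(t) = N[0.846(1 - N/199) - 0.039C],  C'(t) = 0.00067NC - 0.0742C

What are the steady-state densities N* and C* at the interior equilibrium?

From dC/dt = 0 with C > 0: 0.00067N* = 0.0742, so N* = 111.
Substitute into dN/dt = 0: 0.846(1 - 111/199) = 0.039C*.
The bracket is 0.443, giving C* = 0.375/0.039 = 9.62.

N* ≈ 111, C* ≈ 9.62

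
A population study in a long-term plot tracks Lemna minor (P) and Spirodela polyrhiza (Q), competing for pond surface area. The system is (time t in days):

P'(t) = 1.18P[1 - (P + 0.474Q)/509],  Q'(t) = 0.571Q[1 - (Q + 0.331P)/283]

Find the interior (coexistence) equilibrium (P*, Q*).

P* ≈ 445, Q* ≈ 136

Setting both brackets to zero gives the nullclines P + 0.474Q = 509 and 0.331P + Q = 283.
Substituting Q = 283 - 0.331P into the first: P(1 - 0.474·0.331) = 509 - 0.474·283.
So P* = 375/0.843 = 445, and then Q* = 283 - 0.331·445 = 136.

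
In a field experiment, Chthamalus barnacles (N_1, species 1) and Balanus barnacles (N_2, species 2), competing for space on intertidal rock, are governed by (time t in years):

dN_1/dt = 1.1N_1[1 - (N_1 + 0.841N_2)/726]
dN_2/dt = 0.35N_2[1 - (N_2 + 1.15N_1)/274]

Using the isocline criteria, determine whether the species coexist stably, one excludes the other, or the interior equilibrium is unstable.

Compare the nullcline intercepts: K1/α12 = 726/0.841 = 863 > K2 = 274; K2/α21 = 274/1.15 = 238 < K1 = 726.
Since the inequalities point opposite ways, species 1 can invade but species 2 cannot.

species 1 excludes species 2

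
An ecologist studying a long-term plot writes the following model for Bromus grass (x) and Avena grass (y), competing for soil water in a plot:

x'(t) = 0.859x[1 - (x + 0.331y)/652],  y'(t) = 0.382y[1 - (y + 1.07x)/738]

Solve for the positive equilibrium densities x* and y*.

x* ≈ 631, y* ≈ 62.5

Setting both brackets to zero gives the nullclines x + 0.331y = 652 and 1.07x + y = 738.
Substituting y = 738 - 1.07x into the first: x(1 - 0.331·1.07) = 652 - 0.331·738.
So x* = 408/0.646 = 631, and then y* = 738 - 1.07·631 = 62.5.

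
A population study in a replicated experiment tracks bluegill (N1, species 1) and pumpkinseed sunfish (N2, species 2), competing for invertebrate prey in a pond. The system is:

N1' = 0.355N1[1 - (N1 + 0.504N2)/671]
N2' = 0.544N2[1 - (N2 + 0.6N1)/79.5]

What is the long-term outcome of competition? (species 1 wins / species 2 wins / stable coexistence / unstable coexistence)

species 1 excludes species 2

Compare the nullcline intercepts: K1/α12 = 671/0.504 = 1330 > K2 = 79.5; K2/α21 = 79.5/0.6 = 132 < K1 = 671.
Since the inequalities point opposite ways, species 1 can invade but species 2 cannot.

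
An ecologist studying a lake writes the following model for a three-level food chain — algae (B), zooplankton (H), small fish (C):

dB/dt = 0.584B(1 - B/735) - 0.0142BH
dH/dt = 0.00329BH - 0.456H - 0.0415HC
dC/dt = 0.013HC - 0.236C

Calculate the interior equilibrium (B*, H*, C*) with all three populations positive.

B* ≈ 411, H* ≈ 18.2, C* ≈ 21.6

From dC/dt = 0: 0.013H* = 0.236, so H* = 18.2.
From dB/dt = 0: 0.584(1 - B*/735) = 0.0142·18.2, giving B* = 735·(1 - 0.441) = 411.
From dH/dt = 0: 0.00329·411 - 0.456 = 0.0415C*, so C* = 0.895/0.0415 = 21.6.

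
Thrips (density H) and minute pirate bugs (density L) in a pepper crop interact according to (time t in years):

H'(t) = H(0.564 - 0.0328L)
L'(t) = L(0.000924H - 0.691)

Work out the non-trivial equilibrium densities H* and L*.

Set dL/dt = 0 with L > 0: 0.000924H - 0.691 = 0, so H* = 0.691/0.000924 = 748.
Set dH/dt = 0 with H > 0: 0.564 - 0.0328L = 0, so L* = 0.564/0.0328 = 17.2.

H* ≈ 748, L* ≈ 17.2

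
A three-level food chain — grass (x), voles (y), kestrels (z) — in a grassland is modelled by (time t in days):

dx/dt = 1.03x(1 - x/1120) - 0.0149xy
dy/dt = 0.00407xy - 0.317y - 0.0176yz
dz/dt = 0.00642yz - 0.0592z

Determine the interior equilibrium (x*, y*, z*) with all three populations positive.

From dz/dt = 0: 0.00642y* = 0.0592, so y* = 9.22.
From dx/dt = 0: 1.03(1 - x*/1120) = 0.0149·9.22, giving x* = 1120·(1 - 0.133) = 971.
From dy/dt = 0: 0.00407·971 - 0.317 = 0.0176z*, so z* = 3.63/0.0176 = 206.

x* ≈ 971, y* ≈ 9.22, z* ≈ 206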